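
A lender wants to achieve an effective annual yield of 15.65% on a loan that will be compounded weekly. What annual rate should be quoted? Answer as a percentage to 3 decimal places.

14.560%

(1 + r/52)^52 − 1 = 0.1565, so 1 + r/52 = 1.1565^(1/52).
r/52 = 0.002800, so r = 0.145602 = 14.560%.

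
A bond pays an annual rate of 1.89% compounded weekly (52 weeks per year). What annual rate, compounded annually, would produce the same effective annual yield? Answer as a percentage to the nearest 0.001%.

EAR = (1 + 0.0189/52)^52 − 1 = 0.019076.
Compounded annually, the equivalent nominal rate is the EAR itself: 1.908%.

1.908%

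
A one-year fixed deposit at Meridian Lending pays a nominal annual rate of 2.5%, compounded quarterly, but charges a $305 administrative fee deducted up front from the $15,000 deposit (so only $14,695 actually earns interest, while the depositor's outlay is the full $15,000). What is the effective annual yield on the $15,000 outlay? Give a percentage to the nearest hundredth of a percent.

0.44%

Value after one year: 14,695 × (1 + 0.025/4)^4 = 14,695 × 1.025235 = $15,065.83.
Effective yield on the $15,000 outlay: 15,065.83 / 15,000 − 1 = 0.004389 = 0.44%.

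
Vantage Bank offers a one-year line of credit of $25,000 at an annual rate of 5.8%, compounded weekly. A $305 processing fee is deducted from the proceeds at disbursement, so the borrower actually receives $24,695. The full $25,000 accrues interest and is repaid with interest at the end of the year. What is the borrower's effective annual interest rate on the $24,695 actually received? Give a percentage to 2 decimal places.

Amount owed after one year: 25,000 × (1 + 0.058/52)^52 = 25,000 × 1.059681 = $26,492.02.
Effective rate on net proceeds: 26,492.02 / 24,695 − 1 = 0.072769 = 7.28%.

7.28%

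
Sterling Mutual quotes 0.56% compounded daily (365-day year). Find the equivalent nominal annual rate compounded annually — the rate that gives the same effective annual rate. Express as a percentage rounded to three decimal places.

EAR = (1 + 0.0056/365)^365 − 1 = 0.005616.
Compounded annually, the equivalent nominal rate is the EAR itself: 0.562%.

0.562%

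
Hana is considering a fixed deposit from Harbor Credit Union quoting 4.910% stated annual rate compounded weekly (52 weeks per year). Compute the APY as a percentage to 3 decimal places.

EAR = (1 + 0.04910/52)^52 − 1.
= 1.050301 − 1 = 5.030%.

5.030%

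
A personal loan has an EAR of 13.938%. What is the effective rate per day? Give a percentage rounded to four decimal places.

The per-day rate i satisfies (1 + i)^365 = 1 + 0.13938.
i = 1.13938^(1/365) − 1 = 0.0003576 = 0.0358%.

0.0358%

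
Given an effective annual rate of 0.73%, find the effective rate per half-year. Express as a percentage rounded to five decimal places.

0.36434%

The per-half-year rate i satisfies (1 + i)^2 = 1 + 0.0073.
i = 1.0073^(1/2) − 1 = 0.0036434 = 0.36434%.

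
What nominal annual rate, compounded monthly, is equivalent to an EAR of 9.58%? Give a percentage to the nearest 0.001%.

(1 + r/12)^12 − 1 = 0.0958, so 1 + r/12 = 1.0958^(1/12).
r/12 = 0.007653, so r = 0.091834 = 9.183%.

9.183%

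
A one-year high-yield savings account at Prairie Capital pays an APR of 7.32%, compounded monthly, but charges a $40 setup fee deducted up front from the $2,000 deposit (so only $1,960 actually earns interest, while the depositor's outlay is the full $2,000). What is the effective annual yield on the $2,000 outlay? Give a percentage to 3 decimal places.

Value after one year: 1,960 × (1 + 0.0732/12)^12 = 1,960 × 1.075706 = $2,108.38.
Effective yield on the $2,000 outlay: 2,108.38 / 2,000 − 1 = 0.054192 = 5.419%.

5.419%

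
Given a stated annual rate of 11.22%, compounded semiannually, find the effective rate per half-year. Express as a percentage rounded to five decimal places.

5.61000%

With a nominal annual rate compounded semiannually, the periodic rate is the nominal rate divided by 2.
i = 0.1122 / 2 = 0.0561000 = 5.61000%.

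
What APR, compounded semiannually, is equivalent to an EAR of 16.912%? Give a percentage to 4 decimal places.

(1 + r/2)^2 − 1 = 0.16912, so 1 + r/2 = 1.16912^(1/2).
r/2 = 0.081259, so r = 0.162517 = 16.2517%.

16.2517%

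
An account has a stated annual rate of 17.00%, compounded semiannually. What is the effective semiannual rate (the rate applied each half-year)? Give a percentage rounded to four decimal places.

With a nominal annual rate compounded semiannually, the periodic rate is the nominal rate divided by 2.
i = 0.1700 / 2 = 0.0850000 = 8.5000%.

8.5000%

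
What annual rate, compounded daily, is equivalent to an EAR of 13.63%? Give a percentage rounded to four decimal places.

(1 + r/365)^365 − 1 = 0.1363, so 1 + r/365 = 1.1363^(1/365).
r/365 = 0.000350, so r = 0.127800 = 12.7800%.

12.7800%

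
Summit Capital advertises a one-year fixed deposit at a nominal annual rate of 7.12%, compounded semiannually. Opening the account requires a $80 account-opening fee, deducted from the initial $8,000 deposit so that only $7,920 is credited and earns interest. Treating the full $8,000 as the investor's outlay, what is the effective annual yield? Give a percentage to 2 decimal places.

6.17%

Value after one year: 7,920 × (1 + 0.0712/2)^2 = 7,920 × 1.072467 = $8,493.94.
Effective yield on the $8,000 outlay: 8,493.94 / 8,000 − 1 = 0.061743 = 6.17%.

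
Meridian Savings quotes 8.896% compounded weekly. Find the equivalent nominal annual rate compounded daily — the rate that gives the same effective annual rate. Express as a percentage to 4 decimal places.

8.8895%

EAR = (1 + 0.08896/52)^52 − 1 = 0.092954.
Solve (1 + r/365)^365 = 1.092954: r/365 = 1.092954^(1/365) − 1 = 0.000244, so r = 0.088895 = 8.8895%.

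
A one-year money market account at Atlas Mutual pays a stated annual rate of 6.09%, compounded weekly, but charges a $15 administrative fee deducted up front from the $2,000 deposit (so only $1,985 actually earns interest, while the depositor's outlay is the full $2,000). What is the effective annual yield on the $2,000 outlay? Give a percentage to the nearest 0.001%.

Value after one year: 1,985 × (1 + 0.0609/52)^52 = 1,985 × 1.062755 = $2,109.57.
Effective yield on the $2,000 outlay: 2,109.57 / 2,000 − 1 = 0.054784 = 5.478%.

5.478%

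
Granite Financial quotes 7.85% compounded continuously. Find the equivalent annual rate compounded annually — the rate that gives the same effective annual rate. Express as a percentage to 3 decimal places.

EAR under continuous compounding: e^0.0785 − 1 = 0.081663.
Compounded annually, the equivalent nominal rate is the EAR itself: 8.166%.

8.166%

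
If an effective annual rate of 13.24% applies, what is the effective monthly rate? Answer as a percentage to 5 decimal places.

1.04155%

The per-month rate i satisfies (1 + i)^12 = 1 + 0.1324.
i = 1.1324^(1/12) − 1 = 0.0104155 = 1.04155%.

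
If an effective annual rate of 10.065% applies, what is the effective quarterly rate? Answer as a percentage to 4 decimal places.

The per-quarter rate i satisfies (1 + i)^4 = 1 + 0.10065.
i = 1.10065^(1/4) − 1 = 0.0242649 = 2.4265%.

2.4265%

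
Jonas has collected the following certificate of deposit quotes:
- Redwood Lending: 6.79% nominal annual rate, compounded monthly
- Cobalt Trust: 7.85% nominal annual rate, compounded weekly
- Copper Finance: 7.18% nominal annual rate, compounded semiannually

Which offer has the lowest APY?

Redwood Lending

Redwood Lending: (1 + 0.0679/12)^12 − 1 = 7.005%
Cobalt Trust: (1 + 0.0785/52)^52 − 1 = 8.160%
Copper Finance: (1 + 0.0718/2)^2 − 1 = 7.309%
The lowest effective annual rate is Redwood Lending at 7.005%.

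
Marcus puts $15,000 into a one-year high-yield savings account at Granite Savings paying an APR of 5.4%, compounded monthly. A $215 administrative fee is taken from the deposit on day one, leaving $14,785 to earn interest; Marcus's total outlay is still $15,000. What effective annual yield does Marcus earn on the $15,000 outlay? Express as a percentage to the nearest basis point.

Value after one year: 14,785 × (1 + 0.054/12)^12 = 14,785 × 1.055357 = $15,603.45.
Effective yield on the $15,000 outlay: 15,603.45 / 15,000 − 1 = 0.040230 = 4.02%.

4.02%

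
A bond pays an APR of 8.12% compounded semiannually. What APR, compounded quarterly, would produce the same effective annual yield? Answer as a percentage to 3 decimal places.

EAR = (1 + 0.0812/2)^2 − 1 = 0.082848.
Solve (1 + r/4)^4 = 1.082848: r/4 = 1.082848^(1/4) − 1 = 0.020098, so r = 0.080392 = 8.039%.

8.039%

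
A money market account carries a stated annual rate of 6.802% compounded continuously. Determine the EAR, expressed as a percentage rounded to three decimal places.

With continuous compounding, EAR = e^0.06802 − 1.
e^0.06802 = 1.070387, so EAR = 0.070387 = 7.039%.

7.039%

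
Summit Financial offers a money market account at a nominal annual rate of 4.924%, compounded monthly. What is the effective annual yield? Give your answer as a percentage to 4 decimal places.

EAR = (1 + 0.04924/12)^12 − 1.
= (1 + 0.004103)^12 − 1 = 1.050367 − 1 = 5.0367%.

5.0367%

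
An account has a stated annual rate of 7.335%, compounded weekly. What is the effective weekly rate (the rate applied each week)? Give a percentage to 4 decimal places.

0.1411%

With a nominal annual rate compounded weekly, the periodic rate is the nominal rate divided by 52.
i = 0.07335 / 52 = 0.0014106 = 0.1411%.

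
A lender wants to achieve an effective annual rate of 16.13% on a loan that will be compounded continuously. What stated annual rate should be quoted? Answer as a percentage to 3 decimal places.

14.954%

Continuous: nominal r satisfies e^r − 1 = 0.1613.
r = ln(1 + 0.1613) = ln(1.1613) = 0.149540 = 14.954%.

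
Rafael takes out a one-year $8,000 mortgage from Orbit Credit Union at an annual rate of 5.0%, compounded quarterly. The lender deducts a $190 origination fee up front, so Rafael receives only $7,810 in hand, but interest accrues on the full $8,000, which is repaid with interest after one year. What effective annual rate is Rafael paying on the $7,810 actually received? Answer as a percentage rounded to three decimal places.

Amount owed after one year: 8,000 × (1 + 0.050/4)^4 = 8,000 × 1.050945 = $8,407.56.
Effective rate on net proceeds: 8,407.56 / 7,810 − 1 = 0.076513 = 7.651%.

7.651%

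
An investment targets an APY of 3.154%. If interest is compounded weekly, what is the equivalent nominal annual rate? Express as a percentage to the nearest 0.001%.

(1 + r/52)^52 − 1 = 0.03154, so 1 + r/52 = 1.03154^(1/52).
r/52 = 0.000597, so r = 0.031062 = 3.106%.

3.106%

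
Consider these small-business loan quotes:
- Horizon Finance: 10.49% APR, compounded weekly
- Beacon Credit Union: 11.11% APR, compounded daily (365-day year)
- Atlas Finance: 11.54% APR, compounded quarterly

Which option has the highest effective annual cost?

Atlas Finance

Horizon Finance: (1 + 0.1049/52)^52 − 1 = 11.048%
Beacon Credit Union: (1 + 0.1111/365)^365 − 1 = 11.749%
Atlas Finance: (1 + 0.1154/4)^4 − 1 = 12.049%
The highest effective annual rate is Atlas Finance at 12.049%.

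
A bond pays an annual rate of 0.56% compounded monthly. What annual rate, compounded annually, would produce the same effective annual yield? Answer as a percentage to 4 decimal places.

0.5614%

EAR = (1 + 0.0056/12)^12 − 1 = 0.005614.
Compounded annually, the equivalent nominal rate is the EAR itself: 0.5614%.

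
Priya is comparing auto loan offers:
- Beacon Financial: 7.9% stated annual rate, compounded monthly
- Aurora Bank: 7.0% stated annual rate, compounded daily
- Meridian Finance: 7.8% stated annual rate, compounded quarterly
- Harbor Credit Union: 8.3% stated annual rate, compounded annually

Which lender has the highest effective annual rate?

Beacon Financial: (1 + 0.079/12)^12 − 1 = 8.192%
Aurora Bank: (1 + 0.070/365)^365 − 1 = 7.250%
Meridian Finance: (1 + 0.078/4)^4 − 1 = 8.031%
Harbor Credit Union: compounded annually, EAR = 8.300%
The highest effective annual rate is Harbor Credit Union at 8.300%.

Harbor Credit Union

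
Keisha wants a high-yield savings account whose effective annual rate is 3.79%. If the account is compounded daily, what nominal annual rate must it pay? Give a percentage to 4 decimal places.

3.7201%

(1 + r/365)^365 − 1 = 0.0379, so 1 + r/365 = 1.0379^(1/365).
r/365 = 0.000102, so r = 0.037201 = 3.7201%.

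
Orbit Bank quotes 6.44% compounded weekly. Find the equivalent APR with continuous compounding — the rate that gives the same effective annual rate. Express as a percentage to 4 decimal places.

EAR = (1 + 0.0644/52)^52 − 1 = 0.066476.
Equivalent continuous rate: r = ln(1 + 0.066476) = 0.064360 = 6.4360%.

6.4360%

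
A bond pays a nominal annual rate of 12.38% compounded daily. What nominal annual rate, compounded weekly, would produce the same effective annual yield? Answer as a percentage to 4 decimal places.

EAR = (1 + 0.1238/365)^365 − 1 = 0.131766.
Solve (1 + r/52)^52 = 1.131766: r/52 = 1.131766^(1/52) − 1 = 0.002383, so r = 0.123926 = 12.3926%.

12.3926%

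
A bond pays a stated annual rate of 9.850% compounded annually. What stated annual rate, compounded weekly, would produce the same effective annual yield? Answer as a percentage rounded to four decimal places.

Compounded annually, EAR = nominal = 0.098500.
Solve (1 + r/52)^52 = 1.098500: r/52 = 1.098500^(1/52) − 1 = 0.001808, so r = 0.094031 = 9.4031%.

9.4031%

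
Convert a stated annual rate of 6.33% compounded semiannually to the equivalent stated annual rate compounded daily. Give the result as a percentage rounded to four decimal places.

EAR = (1 + 0.0633/2)^2 − 1 = 0.064302.
Solve (1 + r/365)^365 = 1.064302: r/365 = 1.064302^(1/365) − 1 = 0.000171, so r = 0.062324 = 6.2324%.

6.2324%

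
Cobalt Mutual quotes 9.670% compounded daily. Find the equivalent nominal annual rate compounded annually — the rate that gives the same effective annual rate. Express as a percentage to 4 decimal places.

10.1516%

EAR = (1 + 0.09670/365)^365 − 1 = 0.101516.
Compounded annually, the equivalent nominal rate is the EAR itself: 10.1516%.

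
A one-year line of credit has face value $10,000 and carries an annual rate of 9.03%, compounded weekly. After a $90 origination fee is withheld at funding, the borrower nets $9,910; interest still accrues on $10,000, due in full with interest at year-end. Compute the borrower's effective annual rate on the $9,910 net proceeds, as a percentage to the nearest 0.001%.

10.436%

Amount owed after one year: 10,000 × (1 + 0.0903/52)^52 = 10,000 × 1.094417 = $10,944.17.
Effective rate on net proceeds: 10,944.17 / 9,910 − 1 = 0.104356 = 10.436%.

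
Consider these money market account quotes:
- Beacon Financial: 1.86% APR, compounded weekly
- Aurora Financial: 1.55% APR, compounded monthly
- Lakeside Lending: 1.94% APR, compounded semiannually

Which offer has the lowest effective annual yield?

Aurora Financial

Beacon Financial: (1 + 0.0186/52)^52 − 1 = 1.877%
Aurora Financial: (1 + 0.0155/12)^12 − 1 = 1.561%
Lakeside Lending: (1 + 0.0194/2)^2 − 1 = 1.949%
The lowest effective annual rate is Aurora Financial at 1.561%.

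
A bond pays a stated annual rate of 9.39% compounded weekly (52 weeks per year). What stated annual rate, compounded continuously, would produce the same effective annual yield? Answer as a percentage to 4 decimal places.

9.3815%

EAR = (1 + 0.0939/52)^52 − 1 = 0.098357.
Equivalent continuous rate: r = ln(1 + 0.098357) = 0.093815 = 9.3815%.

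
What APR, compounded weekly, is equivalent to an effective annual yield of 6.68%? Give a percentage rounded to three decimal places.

(1 + r/52)^52 − 1 = 0.0668, so 1 + r/52 = 1.0668^(1/52).
r/52 = 0.001244, so r = 0.064704 = 6.470%.

6.470%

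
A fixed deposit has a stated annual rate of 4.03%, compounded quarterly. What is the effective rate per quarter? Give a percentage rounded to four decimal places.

1.0075%

With a nominal annual rate compounded quarterly, the periodic rate is the nominal rate divided by 4.
i = 0.0403 / 4 = 0.0100750 = 1.0075%.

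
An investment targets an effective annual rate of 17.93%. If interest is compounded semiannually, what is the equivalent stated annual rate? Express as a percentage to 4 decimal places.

(1 + r/2)^2 − 1 = 0.1793, so 1 + r/2 = 1.1793^(1/2).
r/2 = 0.085956, so r = 0.171912 = 17.1912%.

17.1912%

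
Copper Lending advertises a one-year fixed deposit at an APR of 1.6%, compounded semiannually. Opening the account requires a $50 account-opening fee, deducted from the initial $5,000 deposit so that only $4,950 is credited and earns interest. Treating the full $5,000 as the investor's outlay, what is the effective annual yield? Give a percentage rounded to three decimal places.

Value after one year: 4,950 × (1 + 0.016/2)^2 = 4,950 × 1.016064 = $5,029.52.
Effective yield on the $5,000 outlay: 5,029.52 / 5,000 − 1 = 0.005903 = 0.590%.

0.590%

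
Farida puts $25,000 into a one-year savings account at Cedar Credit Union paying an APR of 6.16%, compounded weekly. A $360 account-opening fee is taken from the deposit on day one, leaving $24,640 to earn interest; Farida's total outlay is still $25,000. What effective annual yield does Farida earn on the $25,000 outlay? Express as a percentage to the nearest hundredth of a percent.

4.82%

Value after one year: 24,640 × (1 + 0.0616/52)^52 = 24,640 × 1.063498 = $26,204.59.
Effective yield on the $25,000 outlay: 26,204.59 / 25,000 − 1 = 0.048184 = 4.82%.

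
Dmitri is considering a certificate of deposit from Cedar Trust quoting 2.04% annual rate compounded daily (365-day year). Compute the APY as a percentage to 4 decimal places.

2.0609%

EAR = (1 + 0.0204/365)^365 − 1.
= (1 + 0.000056)^365 − 1 = 1.020609 − 1 = 2.0609%.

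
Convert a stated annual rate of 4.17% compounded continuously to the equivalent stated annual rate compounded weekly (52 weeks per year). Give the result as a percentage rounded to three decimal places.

4.172%

EAR under continuous compounding: e^0.0417 − 1 = 0.042582.
Solve (1 + r/52)^52 = 1.042582: r/52 = 1.042582^(1/52) − 1 = 0.000802, so r = 0.041717 = 4.172%.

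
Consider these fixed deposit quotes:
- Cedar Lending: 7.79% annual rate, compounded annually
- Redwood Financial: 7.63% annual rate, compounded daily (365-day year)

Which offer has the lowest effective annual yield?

Cedar Lending: compounded annually, EAR = 7.790%
Redwood Financial: (1 + 0.0763/365)^365 − 1 = 7.928%
The lowest effective annual rate is Cedar Lending at 7.790%.

Cedar Lending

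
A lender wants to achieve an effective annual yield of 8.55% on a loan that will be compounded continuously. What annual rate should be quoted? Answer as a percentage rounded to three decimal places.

8.204%

Continuous: nominal r satisfies e^r − 1 = 0.0855.
r = ln(1 + 0.0855) = ln(1.0855) = 0.082041 = 8.204%.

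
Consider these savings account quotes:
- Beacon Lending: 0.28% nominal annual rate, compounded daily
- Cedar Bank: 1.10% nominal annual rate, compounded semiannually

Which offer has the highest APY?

Beacon Lending: (1 + 0.0028/365)^365 − 1 = 0.280%
Cedar Bank: (1 + 0.0110/2)^2 − 1 = 1.103%
The highest effective annual rate is Cedar Bank at 1.103%.

Cedar Bank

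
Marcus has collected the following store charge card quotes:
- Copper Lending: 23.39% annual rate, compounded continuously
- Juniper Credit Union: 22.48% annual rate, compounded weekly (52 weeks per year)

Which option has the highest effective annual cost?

Copper Lending

Copper Lending: e^0.2339 − 1 = 26.352%
Juniper Credit Union: (1 + 0.2248/52)^52 − 1 = 25.147%
The highest effective annual rate is Copper Lending at 26.352%.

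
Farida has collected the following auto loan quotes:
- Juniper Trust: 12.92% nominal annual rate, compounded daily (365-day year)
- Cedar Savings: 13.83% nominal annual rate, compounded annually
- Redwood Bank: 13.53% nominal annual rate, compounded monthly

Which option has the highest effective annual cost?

Redwood Bank

Juniper Trust: (1 + 0.1292/365)^365 − 1 = 13.789%
Cedar Savings: compounded annually, EAR = 13.830%
Redwood Bank: (1 + 0.1353/12)^12 − 1 = 14.401%
The highest effective annual rate is Redwood Bank at 14.401%.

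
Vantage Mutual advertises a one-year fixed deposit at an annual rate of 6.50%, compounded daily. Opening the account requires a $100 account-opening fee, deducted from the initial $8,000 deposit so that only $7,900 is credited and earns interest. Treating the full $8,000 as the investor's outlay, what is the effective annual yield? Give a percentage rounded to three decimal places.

5.381%

Value after one year: 7,900 × (1 + 0.0650/365)^365 = 7,900 × 1.067153 = $8,430.51.
Effective yield on the $8,000 outlay: 8,430.51 / 8,000 − 1 = 0.053813 = 5.381%.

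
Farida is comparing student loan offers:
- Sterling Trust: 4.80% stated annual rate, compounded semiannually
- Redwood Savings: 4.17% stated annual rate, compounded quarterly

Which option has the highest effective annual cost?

Sterling Trust: (1 + 0.0480/2)^2 − 1 = 4.858%
Redwood Savings: (1 + 0.0417/4)^4 − 1 = 4.236%
The highest effective annual rate is Sterling Trust at 4.858%.

Sterling Trust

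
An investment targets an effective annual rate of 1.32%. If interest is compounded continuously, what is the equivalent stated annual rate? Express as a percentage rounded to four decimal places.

Continuous: nominal r satisfies e^r − 1 = 0.0132.
r = ln(1 + 0.0132) = ln(1.0132) = 0.013114 = 1.3114%.

1.3114%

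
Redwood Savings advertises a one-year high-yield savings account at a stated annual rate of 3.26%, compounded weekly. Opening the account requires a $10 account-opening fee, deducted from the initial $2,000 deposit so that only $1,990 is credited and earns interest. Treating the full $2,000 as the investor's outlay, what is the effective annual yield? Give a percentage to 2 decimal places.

Value after one year: 1,990 × (1 + 0.0326/52)^52 = 1,990 × 1.033127 = $2,055.92.
Effective yield on the $2,000 outlay: 2,055.92 / 2,000 − 1 = 0.027961 = 2.80%.

2.80%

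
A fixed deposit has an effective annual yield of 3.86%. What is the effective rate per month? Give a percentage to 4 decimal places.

The per-month rate i satisfies (1 + i)^12 = 1 + 0.0386.
i = 1.0386^(1/12) − 1 = 0.0031611 = 0.3161%.

0.3161%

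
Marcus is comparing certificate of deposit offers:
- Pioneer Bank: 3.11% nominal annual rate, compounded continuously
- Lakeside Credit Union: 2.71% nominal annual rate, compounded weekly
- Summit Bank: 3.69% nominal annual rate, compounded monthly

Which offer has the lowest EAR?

Pioneer Bank: e^0.0311 − 1 = 3.159%
Lakeside Credit Union: (1 + 0.0271/52)^52 − 1 = 2.746%
Summit Bank: (1 + 0.0369/12)^12 − 1 = 3.753%
The lowest effective annual rate is Lakeside Credit Union at 2.746%.

Lakeside Credit Union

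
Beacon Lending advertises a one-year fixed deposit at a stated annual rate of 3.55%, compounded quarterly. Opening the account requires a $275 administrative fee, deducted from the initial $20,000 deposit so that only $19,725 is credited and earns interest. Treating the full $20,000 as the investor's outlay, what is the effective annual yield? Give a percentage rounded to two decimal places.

Value after one year: 19,725 × (1 + 0.0355/4)^4 = 19,725 × 1.035975 = $20,434.61.
Effective yield on the $20,000 outlay: 20,434.61 / 20,000 − 1 = 0.021731 = 2.17%.

2.17%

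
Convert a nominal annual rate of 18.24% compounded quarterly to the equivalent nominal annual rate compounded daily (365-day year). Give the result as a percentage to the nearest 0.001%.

17.841%

EAR = (1 + 0.1824/4)^4 − 1 = 0.195260.
Solve (1 + r/365)^365 = 1.195260: r/365 = 1.195260^(1/365) − 1 = 0.000489, so r = 0.178407 = 17.841%.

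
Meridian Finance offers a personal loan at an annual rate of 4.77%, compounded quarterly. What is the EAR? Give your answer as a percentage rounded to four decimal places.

4.8560%

EAR = (1 + 0.0477/4)^4 − 1.
= (1 + 0.011925)^4 − 1 = 1.048560 − 1 = 4.8560%.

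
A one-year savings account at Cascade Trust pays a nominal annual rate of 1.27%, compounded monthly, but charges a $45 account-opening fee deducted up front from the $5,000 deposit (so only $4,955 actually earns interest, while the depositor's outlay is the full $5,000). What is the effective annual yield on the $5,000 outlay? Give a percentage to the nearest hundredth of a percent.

0.37%

Value after one year: 4,955 × (1 + 0.0127/12)^12 = 4,955 × 1.012774 = $5,018.30.
Effective yield on the $5,000 outlay: 5,018.30 / 5,000 − 1 = 0.003659 = 0.37%.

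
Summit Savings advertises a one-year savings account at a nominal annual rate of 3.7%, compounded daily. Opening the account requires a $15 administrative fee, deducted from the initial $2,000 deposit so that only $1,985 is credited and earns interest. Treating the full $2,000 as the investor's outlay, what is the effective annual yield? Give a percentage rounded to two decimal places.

2.99%

Value after one year: 1,985 × (1 + 0.037/365)^365 = 1,985 × 1.037691 = $2,059.82.
Effective yield on the $2,000 outlay: 2,059.82 / 2,000 − 1 = 0.029908 = 2.99%.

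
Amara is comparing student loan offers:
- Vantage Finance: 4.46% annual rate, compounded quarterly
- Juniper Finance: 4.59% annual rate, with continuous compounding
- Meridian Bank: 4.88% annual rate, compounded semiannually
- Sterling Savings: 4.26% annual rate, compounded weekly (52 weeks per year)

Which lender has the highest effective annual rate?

Vantage Finance: (1 + 0.0446/4)^4 − 1 = 4.535%
Juniper Finance: e^0.0459 − 1 = 4.697%
Meridian Bank: (1 + 0.0488/2)^2 − 1 = 4.940%
Sterling Savings: (1 + 0.0426/52)^52 − 1 = 4.350%
The highest effective annual rate is Meridian Bank at 4.940%.

Meridian Bank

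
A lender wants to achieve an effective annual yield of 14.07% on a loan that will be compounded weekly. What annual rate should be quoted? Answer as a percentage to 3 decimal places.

13.181%

(1 + r/52)^52 − 1 = 0.1407, so 1 + r/52 = 1.1407^(1/52).
r/52 = 0.002535, so r = 0.131809 = 13.181%.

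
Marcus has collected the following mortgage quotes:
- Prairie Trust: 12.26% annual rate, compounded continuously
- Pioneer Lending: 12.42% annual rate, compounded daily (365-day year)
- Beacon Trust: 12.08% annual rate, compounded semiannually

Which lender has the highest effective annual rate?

Prairie Trust: e^0.1226 − 1 = 13.043%
Pioneer Lending: (1 + 0.1242/365)^365 − 1 = 13.222%
Beacon Trust: (1 + 0.1208/2)^2 − 1 = 12.445%
The highest effective annual rate is Pioneer Lending at 13.222%.

Pioneer Lending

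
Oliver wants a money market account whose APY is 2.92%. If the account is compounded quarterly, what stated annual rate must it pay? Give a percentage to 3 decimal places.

(1 + r/4)^4 − 1 = 0.0292, so 1 + r/4 = 1.0292^(1/4).
r/4 = 0.007221, so r = 0.028886 = 2.889%.

2.889%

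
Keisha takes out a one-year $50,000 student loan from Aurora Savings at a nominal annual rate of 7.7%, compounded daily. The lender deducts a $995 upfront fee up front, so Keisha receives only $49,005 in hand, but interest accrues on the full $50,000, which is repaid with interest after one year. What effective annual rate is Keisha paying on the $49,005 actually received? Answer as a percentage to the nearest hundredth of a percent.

10.20%

Amount owed after one year: 50,000 × (1 + 0.077/365)^365 = 50,000 × 1.080033 = $54,001.67.
Effective rate on net proceeds: 54,001.67 / 49,005 − 1 = 0.101962 = 10.20%.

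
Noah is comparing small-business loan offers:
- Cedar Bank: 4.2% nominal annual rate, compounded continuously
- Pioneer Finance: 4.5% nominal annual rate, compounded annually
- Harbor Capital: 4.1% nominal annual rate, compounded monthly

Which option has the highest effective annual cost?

Pioneer Finance

Cedar Bank: e^0.042 − 1 = 4.289%
Pioneer Finance: compounded annually, EAR = 4.500%
Harbor Capital: (1 + 0.041/12)^12 − 1 = 4.178%
The highest effective annual rate is Pioneer Finance at 4.500%.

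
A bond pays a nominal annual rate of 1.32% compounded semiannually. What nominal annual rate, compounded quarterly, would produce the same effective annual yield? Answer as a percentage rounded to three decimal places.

EAR = (1 + 0.0132/2)^2 − 1 = 0.013244.
Solve (1 + r/4)^4 = 1.013244: r/4 = 1.013244^(1/4) − 1 = 0.003295, so r = 0.013178 = 1.318%.

1.318%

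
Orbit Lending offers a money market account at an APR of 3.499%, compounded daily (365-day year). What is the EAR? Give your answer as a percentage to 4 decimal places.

3.5608%

EAR = (1 + 0.03499/365)^365 − 1.
= 1.035608 − 1 = 3.5608%.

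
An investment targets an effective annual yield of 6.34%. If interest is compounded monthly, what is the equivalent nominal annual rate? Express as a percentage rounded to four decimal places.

(1 + r/12)^12 − 1 = 0.0634, so 1 + r/12 = 1.0634^(1/12).
r/12 = 0.005136, so r = 0.061629 = 6.1629%.

6.1629%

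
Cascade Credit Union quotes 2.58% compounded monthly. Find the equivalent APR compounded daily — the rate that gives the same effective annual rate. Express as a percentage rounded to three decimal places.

EAR = (1 + 0.0258/12)^12 − 1 = 0.026107.
Solve (1 + r/365)^365 = 1.026107: r/365 = 1.026107^(1/365) − 1 = 0.000071, so r = 0.025773 = 2.577%.

2.577%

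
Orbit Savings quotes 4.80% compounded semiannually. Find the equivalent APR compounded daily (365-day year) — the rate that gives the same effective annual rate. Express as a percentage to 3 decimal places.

4.744%

EAR = (1 + 0.0480/2)^2 − 1 = 0.048576.
Solve (1 + r/365)^365 = 1.048576: r/365 = 1.048576^(1/365) − 1 = 0.000130, so r = 0.047436 = 4.744%.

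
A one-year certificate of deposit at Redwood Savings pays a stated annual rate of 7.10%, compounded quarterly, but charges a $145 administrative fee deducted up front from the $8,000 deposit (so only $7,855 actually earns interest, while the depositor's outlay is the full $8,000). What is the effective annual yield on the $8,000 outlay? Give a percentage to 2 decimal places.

5.35%

Value after one year: 7,855 × (1 + 0.0710/4)^4 = 7,855 × 1.072913 = $8,427.73.
Effective yield on the $8,000 outlay: 8,427.73 / 8,000 − 1 = 0.053466 = 5.35%.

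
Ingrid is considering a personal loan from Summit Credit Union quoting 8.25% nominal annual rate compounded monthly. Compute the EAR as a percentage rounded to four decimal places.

EAR = (1 + 0.0825/12)^12 − 1.
= (1 + 0.006875)^12 − 1 = 1.085692 − 1 = 8.5692%.

8.5692%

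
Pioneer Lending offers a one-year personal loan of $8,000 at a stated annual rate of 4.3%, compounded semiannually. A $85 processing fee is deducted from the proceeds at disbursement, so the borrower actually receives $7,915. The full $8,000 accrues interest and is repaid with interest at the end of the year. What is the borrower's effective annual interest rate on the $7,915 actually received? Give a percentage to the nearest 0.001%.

5.467%

Amount owed after one year: 8,000 × (1 + 0.043/2)^2 = 8,000 × 1.043462 = $8,347.70.
Effective rate on net proceeds: 8,347.70 / 7,915 − 1 = 0.054668 = 5.467%.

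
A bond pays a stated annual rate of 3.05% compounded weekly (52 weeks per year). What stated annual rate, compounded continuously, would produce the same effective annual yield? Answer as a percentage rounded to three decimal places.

EAR = (1 + 0.0305/52)^52 − 1 = 0.030961.
Equivalent continuous rate: r = ln(1 + 0.030961) = 0.030491 = 3.049%.

3.049%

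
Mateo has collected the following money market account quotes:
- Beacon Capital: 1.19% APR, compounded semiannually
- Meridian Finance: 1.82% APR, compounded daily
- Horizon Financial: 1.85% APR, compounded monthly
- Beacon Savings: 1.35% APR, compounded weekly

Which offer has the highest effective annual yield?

Horizon Financial

Beacon Capital: (1 + 0.0119/2)^2 − 1 = 1.194%
Meridian Finance: (1 + 0.0182/365)^365 − 1 = 1.837%
Horizon Financial: (1 + 0.0185/12)^12 − 1 = 1.866%
Beacon Savings: (1 + 0.0135/52)^52 − 1 = 1.359%
The highest effective annual rate is Horizon Financial at 1.866%.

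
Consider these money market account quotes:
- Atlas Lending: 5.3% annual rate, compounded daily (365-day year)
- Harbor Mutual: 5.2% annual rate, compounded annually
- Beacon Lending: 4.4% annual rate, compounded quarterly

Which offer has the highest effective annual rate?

Atlas Lending

Atlas Lending: (1 + 0.053/365)^365 − 1 = 5.443%
Harbor Mutual: compounded annually, EAR = 5.200%
Beacon Lending: (1 + 0.044/4)^4 − 1 = 4.473%
The highest effective annual rate is Atlas Lending at 5.443%.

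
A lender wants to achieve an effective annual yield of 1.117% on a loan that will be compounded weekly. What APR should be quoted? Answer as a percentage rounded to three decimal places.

(1 + r/52)^52 − 1 = 0.01117, so 1 + r/52 = 1.01117^(1/52).
r/52 = 0.000214, so r = 0.011109 = 1.111%.

1.111%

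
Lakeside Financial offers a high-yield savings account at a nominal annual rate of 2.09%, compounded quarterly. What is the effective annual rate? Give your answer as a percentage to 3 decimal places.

EAR = (1 + 0.0209/4)^4 − 1.
= (1 + 0.005225)^4 − 1 = 1.021064 − 1 = 2.106%.

2.106%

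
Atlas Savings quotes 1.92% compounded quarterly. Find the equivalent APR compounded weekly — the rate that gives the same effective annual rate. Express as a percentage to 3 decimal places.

1.916%

EAR = (1 + 0.0192/4)^4 − 1 = 0.019339.
Solve (1 + r/52)^52 = 1.019339: r/52 = 1.019339^(1/52) − 1 = 0.000368, so r = 0.019158 = 1.916%.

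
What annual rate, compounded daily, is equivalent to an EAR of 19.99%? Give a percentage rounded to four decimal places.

(1 + r/365)^365 − 1 = 0.1999, so 1 + r/365 = 1.1999^(1/365).
r/365 = 0.000499, so r = 0.182284 = 18.2284%.

18.2284%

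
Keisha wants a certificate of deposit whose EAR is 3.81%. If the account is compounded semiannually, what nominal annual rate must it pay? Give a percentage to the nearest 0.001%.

3.774%

(1 + r/2)^2 − 1 = 0.0381, so 1 + r/2 = 1.0381^(1/2).
r/2 = 0.018872, so r = 0.037744 = 3.774%.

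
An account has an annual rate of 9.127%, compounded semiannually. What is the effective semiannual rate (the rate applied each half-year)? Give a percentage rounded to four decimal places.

4.5635%

With a nominal annual rate compounded semiannually, the periodic rate is the nominal rate divided by 2.
i = 0.09127 / 2 = 0.0456350 = 4.5635%.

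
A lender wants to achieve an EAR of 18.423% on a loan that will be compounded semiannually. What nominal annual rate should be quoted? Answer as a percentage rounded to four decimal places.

(1 + r/2)^2 − 1 = 0.18423, so 1 + r/2 = 1.18423^(1/2).
r/2 = 0.088223, so r = 0.176447 = 17.6447%.

17.6447%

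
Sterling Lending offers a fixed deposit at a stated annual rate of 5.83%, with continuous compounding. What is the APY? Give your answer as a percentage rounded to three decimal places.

With continuous compounding, EAR = e^0.0583 − 1.
e^0.0583 = 1.060033, so EAR = 0.060033 = 6.003%.

6.003%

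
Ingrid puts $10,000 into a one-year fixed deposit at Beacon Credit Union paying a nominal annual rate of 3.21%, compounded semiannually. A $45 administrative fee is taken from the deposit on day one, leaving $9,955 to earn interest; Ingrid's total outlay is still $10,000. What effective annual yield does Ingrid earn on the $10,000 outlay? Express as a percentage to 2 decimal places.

Value after one year: 9,955 × (1 + 0.0321/2)^2 = 9,955 × 1.032358 = $10,277.12.
Effective yield on the $10,000 outlay: 10,277.12 / 10,000 − 1 = 0.027712 = 2.77%.

2.77%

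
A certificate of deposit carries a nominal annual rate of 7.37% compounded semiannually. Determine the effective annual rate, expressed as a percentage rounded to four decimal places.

EAR = (1 + 0.0737/2)^2 − 1.
= (1 + 0.036850)^2 − 1 = 1.075058 − 1 = 7.5058%.

7.5058%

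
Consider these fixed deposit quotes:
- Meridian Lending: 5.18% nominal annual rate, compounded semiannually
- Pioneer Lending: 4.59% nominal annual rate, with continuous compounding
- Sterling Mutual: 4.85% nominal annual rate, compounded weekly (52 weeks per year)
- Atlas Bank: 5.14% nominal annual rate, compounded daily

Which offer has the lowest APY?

Meridian Lending: (1 + 0.0518/2)^2 − 1 = 5.247%
Pioneer Lending: e^0.0459 − 1 = 4.697%
Sterling Mutual: (1 + 0.0485/52)^52 − 1 = 4.967%
Atlas Bank: (1 + 0.0514/365)^365 − 1 = 5.274%
The lowest effective annual rate is Pioneer Lending at 4.697%.

Pioneer Lending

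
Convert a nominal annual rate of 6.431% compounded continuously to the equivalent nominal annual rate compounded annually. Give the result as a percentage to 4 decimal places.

6.6423%

EAR under continuous compounding: e^0.06431 − 1 = 0.066423.
Compounded annually, the equivalent nominal rate is the EAR itself: 6.6423%.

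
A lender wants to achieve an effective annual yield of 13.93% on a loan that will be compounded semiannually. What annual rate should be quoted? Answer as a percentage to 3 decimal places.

13.476%

(1 + r/2)^2 − 1 = 0.1393, so 1 + r/2 = 1.1393^(1/2).
r/2 = 0.067380, so r = 0.134760 = 13.476%.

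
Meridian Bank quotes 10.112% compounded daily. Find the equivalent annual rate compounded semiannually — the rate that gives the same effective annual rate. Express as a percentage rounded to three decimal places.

EAR = (1 + 0.10112/365)^365 − 1 = 0.106394.
Solve (1 + r/2)^2 = 1.106394: r/2 = 1.106394^(1/2) − 1 = 0.051853, so r = 0.103705 = 10.371%.

10.371%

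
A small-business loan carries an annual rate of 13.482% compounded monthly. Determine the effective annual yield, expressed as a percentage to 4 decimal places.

EAR = (1 + 0.13482/12)^12 − 1.
= 1.143471 − 1 = 14.3471%.

14.3471%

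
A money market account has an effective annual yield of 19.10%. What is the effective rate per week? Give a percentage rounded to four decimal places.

0.3367%

The per-week rate i satisfies (1 + i)^52 = 1 + 0.1910.
i = 1.1910^(1/52) − 1 = 0.0033671 = 0.3367%.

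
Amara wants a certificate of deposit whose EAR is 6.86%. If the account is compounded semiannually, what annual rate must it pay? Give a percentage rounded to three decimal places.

6.746%

(1 + r/2)^2 − 1 = 0.0686, so 1 + r/2 = 1.0686^(1/2).
r/2 = 0.033731, so r = 0.067462 = 6.746%.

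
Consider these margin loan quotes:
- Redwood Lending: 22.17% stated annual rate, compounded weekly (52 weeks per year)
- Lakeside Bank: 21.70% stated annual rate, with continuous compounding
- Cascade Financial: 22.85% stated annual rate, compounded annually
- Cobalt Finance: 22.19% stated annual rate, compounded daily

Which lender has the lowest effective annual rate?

Redwood Lending: (1 + 0.2217/52)^52 − 1 = 24.761%
Lakeside Bank: e^0.2170 − 1 = 24.234%
Cascade Financial: compounded annually, EAR = 22.850%
Cobalt Finance: (1 + 0.2219/365)^365 − 1 = 24.836%
The lowest effective annual rate is Cascade Financial at 22.850%.

Cascade Financial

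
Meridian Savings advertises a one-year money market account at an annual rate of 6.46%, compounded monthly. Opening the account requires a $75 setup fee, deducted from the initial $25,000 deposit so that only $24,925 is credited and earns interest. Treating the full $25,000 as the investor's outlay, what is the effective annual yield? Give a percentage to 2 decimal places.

6.33%

Value after one year: 24,925 × (1 + 0.0646/12)^12 = 24,925 × 1.066547 = $26,583.69.
Effective yield on the $25,000 outlay: 26,583.69 / 25,000 − 1 = 0.063348 = 6.33%.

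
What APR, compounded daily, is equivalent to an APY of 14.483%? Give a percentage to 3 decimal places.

(1 + r/365)^365 − 1 = 0.14483, so 1 + r/365 = 1.14483^(1/365).
r/365 = 0.000371, so r = 0.135281 = 13.528%.

13.528%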